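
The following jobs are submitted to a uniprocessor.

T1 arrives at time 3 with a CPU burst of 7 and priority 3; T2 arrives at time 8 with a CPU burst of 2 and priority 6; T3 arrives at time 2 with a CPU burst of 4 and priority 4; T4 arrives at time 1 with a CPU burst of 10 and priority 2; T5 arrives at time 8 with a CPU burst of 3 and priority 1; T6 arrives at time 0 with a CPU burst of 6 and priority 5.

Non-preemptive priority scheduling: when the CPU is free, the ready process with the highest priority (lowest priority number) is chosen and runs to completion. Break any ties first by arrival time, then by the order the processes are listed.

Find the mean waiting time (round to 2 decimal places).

12.50

Schedule: | T6 0-6 | T4 6-16 | T5 16-19 | T1 19-26 | T3 26-30 | T2 30-32 |
Completion: T1=26  T2=32  T3=30  T4=16  T5=19  T6=6
Waiting times: T1=16, T2=22, T3=24, T4=5, T5=8, T6=0
Average waiting = (16+22+24+5+8+0) / 6 = 75/6 = 12.50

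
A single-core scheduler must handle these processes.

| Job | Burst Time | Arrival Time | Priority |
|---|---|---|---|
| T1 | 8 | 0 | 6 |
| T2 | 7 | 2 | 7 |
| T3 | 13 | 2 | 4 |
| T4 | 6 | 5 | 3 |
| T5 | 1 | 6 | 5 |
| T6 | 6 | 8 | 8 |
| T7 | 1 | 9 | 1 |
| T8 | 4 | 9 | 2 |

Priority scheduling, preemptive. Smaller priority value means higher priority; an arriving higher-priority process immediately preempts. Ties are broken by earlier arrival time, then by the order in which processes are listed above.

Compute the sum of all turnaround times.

Schedule: | T1 0-2 | T3 2-5 | T4 5-9 | T7 9-10 | T8 10-14 | T4 14-16 | T3 16-26 | T5 26-27 | T1 27-33 | T2 33-40 | T6 40-46 |
Completion: T1=33  T2=40  T3=26  T4=16  T5=27  T6=46  T7=10  T8=14
Turnaround = completion − arrival: T1=33, T2=38, T3=24, T4=11, T5=21, T6=38, T7=1, T8=5
Total turnaround = 33 + 38 + 24 + 11 + 21 + 38 + 1 + 5 = 171

171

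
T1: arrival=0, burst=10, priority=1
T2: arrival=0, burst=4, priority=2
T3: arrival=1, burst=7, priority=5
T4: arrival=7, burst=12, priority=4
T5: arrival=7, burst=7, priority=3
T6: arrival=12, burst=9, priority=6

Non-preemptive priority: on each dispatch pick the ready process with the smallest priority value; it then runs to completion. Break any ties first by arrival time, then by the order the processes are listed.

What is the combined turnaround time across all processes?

Gantt: | T1 0-10 | T2 10-14 | T5 14-21 | T4 21-33 | T3 33-40 | T6 40-49 |
Completion: T1=10  T2=14  T3=40  T4=33  T5=21  T6=49
Turnaround (C−A): T1=10  T2=14  T3=39  T4=26  T5=14  T6=37
Turnaround = completion − arrival: T1=10, T2=14, T3=39, T4=26, T5=14, T6=37
Total turnaround = 10 + 14 + 39 + 26 + 14 + 37 = 140

140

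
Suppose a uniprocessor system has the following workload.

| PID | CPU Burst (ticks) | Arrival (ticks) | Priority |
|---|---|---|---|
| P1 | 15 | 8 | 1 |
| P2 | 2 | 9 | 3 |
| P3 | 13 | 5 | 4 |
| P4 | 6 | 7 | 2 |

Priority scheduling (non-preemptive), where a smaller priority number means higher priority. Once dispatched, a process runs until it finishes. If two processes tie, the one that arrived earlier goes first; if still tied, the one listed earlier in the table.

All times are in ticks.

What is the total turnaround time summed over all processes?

Schedule: | idle 0-5 | P3 5-18 | P1 18-33 | P4 33-39 | P2 39-41 |
Completion: P1=33  P2=41  P3=18  P4=39
Turnaround = completion − arrival: P1=25, P2=32, P3=13, P4=32
Total turnaround = 25 + 32 + 13 + 32 = 102

102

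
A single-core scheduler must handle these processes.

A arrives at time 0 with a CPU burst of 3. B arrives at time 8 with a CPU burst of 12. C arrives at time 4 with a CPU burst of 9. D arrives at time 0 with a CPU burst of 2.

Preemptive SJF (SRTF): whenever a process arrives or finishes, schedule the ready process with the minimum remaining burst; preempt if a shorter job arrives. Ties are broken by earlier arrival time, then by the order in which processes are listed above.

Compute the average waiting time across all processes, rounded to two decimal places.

Timeline: | D 0-2 | A 2-5 | C 5-14 | B 14-26 |
Completion: A=5  B=26  C=14  D=2
Waiting times: A=2, B=6, C=1, D=0
Average waiting = (2+6+1+0) / 4 = 9/4 = 2.25

2.25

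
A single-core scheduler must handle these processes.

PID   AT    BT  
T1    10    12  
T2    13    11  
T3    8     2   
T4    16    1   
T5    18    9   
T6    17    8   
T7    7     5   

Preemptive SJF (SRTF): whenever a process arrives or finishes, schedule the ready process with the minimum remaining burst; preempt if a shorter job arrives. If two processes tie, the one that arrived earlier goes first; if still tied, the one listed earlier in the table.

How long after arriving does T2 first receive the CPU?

1

Timeline: | idle 0-7 | T7 7-8 | T3 8-10 | T7 10-14 | T2 14-16 | T4 16-17 | T6 17-25 | T2 25-34 | T5 34-43 | T1 43-55 |
Completion: T1=55  T2=34  T3=10  T4=17  T5=43  T6=25  T7=14
Turnaround (C−A): T1=45  T2=21  T3=2  T4=1  T5=25  T6=8  T7=7
Response(T2) = first start − arrival = 14 − 13 = 1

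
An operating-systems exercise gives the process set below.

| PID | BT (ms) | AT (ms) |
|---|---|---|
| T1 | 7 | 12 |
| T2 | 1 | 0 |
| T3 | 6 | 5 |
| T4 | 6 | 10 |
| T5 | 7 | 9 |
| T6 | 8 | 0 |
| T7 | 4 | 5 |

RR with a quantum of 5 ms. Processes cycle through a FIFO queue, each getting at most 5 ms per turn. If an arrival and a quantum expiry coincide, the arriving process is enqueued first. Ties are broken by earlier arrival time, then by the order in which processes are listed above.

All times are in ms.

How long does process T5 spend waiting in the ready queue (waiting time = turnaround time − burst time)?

20

Timeline: | T2 0-1 | T6 1-6 | T3 6-11 | T7 11-15 | T6 15-18 | T5 18-23 | T4 23-28 | T3 28-29 | T1 29-34 | T5 34-36 | T4 36-37 | T1 37-39 |
Completion: T1=39  T2=1  T3=29  T4=37  T5=36  T6=18  T7=15
Turnaround (C−A): T1=27  T2=1  T3=24  T4=27  T5=27  T6=18  T7=10
Waiting(T5) = turnaround − burst = 27 − 7 = 20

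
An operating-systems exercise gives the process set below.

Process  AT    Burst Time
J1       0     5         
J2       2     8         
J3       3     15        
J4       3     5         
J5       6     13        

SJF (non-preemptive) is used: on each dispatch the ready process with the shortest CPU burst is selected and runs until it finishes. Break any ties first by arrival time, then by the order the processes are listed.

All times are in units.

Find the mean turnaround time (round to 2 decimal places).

19.20

Schedule: | J1 0-5 | J4 5-10 | J2 10-18 | J5 18-31 | J3 31-46 |
Completion: J1=5  J2=18  J3=46  J4=10  J5=31
Turnaround times: J1=5, J2=16, J3=43, J4=7, J5=25
Average turnaround = (5+16+43+7+25) / 5 = 96/5 = 19.20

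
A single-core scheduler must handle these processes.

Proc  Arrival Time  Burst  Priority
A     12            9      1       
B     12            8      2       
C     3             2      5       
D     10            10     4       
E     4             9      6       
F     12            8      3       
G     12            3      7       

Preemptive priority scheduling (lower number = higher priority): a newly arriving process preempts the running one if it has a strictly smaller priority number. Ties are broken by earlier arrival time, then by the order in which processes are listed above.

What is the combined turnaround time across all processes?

173

Gantt: | idle 0-3 | C 3-5 | E 5-10 | D 10-12 | A 12-21 | B 21-29 | F 29-37 | D 37-45 | E 45-49 | G 49-52 |
Completion: A=21  B=29  C=5  D=45  E=49  F=37  G=52
Turnaround = completion − arrival: A=9, B=17, C=2, D=35, E=45, F=25, G=40
Total turnaround = 9 + 17 + 2 + 35 + 45 + 25 + 40 = 173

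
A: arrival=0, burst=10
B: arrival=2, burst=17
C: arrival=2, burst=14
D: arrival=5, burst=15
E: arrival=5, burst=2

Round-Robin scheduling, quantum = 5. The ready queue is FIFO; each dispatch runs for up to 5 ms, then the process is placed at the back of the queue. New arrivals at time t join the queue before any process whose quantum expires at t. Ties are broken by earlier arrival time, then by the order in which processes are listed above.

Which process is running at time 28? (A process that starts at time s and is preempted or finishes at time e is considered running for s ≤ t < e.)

B

Schedule: | A 0-5 | B 5-10 | C 10-15 | D 15-20 | E 20-22 | A 22-27 | B 27-32 | C 32-37 | D 37-42 | B 42-47 | C 47-51 | D 51-56 | B 56-58 |
Completion: A=27  B=58  C=51  D=56  E=22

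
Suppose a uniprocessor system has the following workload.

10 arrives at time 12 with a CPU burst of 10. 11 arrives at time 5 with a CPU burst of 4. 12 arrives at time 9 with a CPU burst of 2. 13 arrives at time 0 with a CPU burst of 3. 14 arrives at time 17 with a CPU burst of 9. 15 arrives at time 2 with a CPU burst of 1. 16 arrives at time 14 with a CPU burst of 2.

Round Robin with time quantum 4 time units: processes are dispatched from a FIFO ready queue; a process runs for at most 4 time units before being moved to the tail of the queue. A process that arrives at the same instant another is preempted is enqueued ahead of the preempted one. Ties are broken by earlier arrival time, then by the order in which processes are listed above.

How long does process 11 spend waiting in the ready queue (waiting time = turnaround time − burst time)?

Gantt: | 13 0-3 | 15 3-4 | idle 4-5 | 11 5-9 | 12 9-11 | idle 11-12 | 10 12-16 | 16 16-18 | 10 18-22 | 14 22-26 | 10 26-28 | 14 28-33 |
Completion: 10=28  11=9  12=11  13=3  14=33  15=4  16=18
Turnaround (C−A): 10=16  11=4  12=2  13=3  14=16  15=2  16=4
Waiting(11) = turnaround − burst = 4 − 4 = 0

0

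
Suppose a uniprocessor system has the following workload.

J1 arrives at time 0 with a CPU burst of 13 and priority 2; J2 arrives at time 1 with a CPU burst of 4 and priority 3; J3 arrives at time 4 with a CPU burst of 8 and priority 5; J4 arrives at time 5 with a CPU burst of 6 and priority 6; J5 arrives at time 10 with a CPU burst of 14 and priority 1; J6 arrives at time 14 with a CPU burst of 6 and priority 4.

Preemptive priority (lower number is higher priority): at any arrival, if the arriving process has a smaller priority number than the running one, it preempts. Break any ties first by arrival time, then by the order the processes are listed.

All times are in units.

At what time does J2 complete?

31

Schedule: | J1 0-10 | J5 10-24 | J1 24-27 | J2 27-31 | J6 31-37 | J3 37-45 | J4 45-51 |
Completion: J1=27  J2=31  J3=45  J4=51  J5=24  J6=37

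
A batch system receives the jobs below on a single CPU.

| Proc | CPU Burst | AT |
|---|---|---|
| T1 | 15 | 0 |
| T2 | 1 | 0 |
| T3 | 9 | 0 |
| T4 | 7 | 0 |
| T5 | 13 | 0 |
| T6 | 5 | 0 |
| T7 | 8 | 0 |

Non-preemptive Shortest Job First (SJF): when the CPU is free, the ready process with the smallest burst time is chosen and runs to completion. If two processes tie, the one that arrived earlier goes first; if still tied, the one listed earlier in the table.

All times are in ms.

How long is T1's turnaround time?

58

Schedule: | T2 0-1 | T6 1-6 | T4 6-13 | T7 13-21 | T3 21-30 | T5 30-43 | T1 43-58 |
Completion: T1=58  T2=1  T3=30  T4=13  T5=43  T6=6  T7=21
Turnaround (C−A): T1=58  T2=1  T3=30  T4=13  T5=43  T6=6  T7=21
Turnaround(T1) = completion − arrival = 58 − 0 = 58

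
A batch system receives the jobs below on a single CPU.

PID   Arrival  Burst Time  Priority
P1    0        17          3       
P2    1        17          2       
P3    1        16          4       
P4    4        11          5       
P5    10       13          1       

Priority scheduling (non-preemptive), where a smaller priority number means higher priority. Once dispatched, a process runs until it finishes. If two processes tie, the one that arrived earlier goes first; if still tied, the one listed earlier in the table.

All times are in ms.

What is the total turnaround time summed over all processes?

215

Gantt: | P1 0-17 | P5 17-30 | P2 30-47 | P3 47-63 | P4 63-74 |
Completion: P1=17  P2=47  P3=63  P4=74  P5=30
Turnaround (C−A): P1=17  P2=46  P3=62  P4=70  P5=20
Turnaround = completion − arrival: P1=17, P2=46, P3=62, P4=70, P5=20
Total turnaround = 17 + 46 + 62 + 70 + 20 = 215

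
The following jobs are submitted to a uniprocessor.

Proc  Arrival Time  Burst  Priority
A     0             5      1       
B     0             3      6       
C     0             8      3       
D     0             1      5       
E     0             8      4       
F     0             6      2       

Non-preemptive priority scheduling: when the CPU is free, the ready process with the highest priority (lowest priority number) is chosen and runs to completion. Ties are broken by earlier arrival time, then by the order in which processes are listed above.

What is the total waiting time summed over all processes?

90

Schedule: | A 0-5 | F 5-11 | C 11-19 | E 19-27 | D 27-28 | B 28-31 |
Completion: A=5  B=31  C=19  D=28  E=27  F=11
Waiting = turnaround − burst: A=0, B=28, C=11, D=27, E=19, F=5
Total waiting = 0 + 28 + 11 + 27 + 19 + 5 = 90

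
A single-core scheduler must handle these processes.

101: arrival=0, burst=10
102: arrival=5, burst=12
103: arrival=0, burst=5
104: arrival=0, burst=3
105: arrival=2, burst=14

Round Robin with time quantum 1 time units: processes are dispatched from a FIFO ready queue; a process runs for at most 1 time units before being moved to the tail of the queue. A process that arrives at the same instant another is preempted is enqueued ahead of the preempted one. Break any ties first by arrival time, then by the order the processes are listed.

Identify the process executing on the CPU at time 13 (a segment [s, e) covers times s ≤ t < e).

Schedule: | 101 0-1 | 103 1-2 | 104 2-3 | 101 3-4 | 105 4-5 | 103 5-6 | 104 6-7 | 101 7-8 | 102 8-9 | 105 9-10 | 103 10-11 | 104 11-12 | 101 12-13 | 102 13-14 | 105 14-15 | 103 15-16 | 101 16-17 | 102 17-18 | 105 18-19 | 103 19-20 | 101 20-21 | 102 21-22 | 105 22-23 | 101 23-24 | 102 24-25 | 105 25-26 | 101 26-27 | 102 27-28 | 105 28-29 | 101 29-30 | 102 30-31 | 105 31-32 | 101 32-33 | 102 33-34 | 105 34-35 | 102 35-36 | 105 36-37 | 102 37-38 | 105 38-39 | 102 39-40 | 105 40-41 | 102 41-42 | 105 42-44 |
Completion: 101=33  102=42  103=20  104=12  105=44
Turnaround (C−A): 101=33  102=37  103=20  104=12  105=42

102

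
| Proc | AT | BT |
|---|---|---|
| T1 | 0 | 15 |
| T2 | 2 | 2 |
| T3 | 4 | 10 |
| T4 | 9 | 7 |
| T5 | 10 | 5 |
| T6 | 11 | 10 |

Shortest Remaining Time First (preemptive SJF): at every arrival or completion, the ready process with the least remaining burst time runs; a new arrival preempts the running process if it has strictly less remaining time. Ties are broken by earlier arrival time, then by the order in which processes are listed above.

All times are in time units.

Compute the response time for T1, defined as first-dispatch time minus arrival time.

0

Schedule: | T1 0-2 | T2 2-4 | T3 4-14 | T5 14-19 | T4 19-26 | T6 26-36 | T1 36-49 |
Completion: T1=49  T2=4  T3=14  T4=26  T5=19  T6=36
Turnaround (C−A): T1=49  T2=2  T3=10  T4=17  T5=9  T6=25
Response(T1) = first start − arrival = 0 − 0 = 0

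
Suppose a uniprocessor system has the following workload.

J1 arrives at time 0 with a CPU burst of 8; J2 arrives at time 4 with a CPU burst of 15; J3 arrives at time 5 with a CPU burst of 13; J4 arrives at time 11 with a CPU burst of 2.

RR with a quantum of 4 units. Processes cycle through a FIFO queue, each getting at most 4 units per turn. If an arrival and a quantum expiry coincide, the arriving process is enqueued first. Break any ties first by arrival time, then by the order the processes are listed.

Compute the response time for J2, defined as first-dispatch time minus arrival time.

0

Schedule: | J1 0-4 | J2 4-8 | J1 8-12 | J3 12-16 | J2 16-20 | J4 20-22 | J3 22-26 | J2 26-30 | J3 30-34 | J2 34-37 | J3 37-38 |
Completion: J1=12  J2=37  J3=38  J4=22
Turnaround (C−A): J1=12  J2=33  J3=33  J4=11
Response(J2) = first start − arrival = 4 − 4 = 0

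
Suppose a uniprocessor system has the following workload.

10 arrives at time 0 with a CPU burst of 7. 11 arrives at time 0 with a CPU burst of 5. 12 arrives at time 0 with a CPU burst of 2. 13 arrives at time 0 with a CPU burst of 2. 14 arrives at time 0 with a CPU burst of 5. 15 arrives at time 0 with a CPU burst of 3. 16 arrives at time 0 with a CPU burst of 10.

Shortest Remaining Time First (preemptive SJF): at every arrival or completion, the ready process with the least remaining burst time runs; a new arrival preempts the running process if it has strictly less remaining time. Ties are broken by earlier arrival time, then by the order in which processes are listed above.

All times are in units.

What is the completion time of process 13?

Gantt: | 12 0-2 | 13 2-4 | 15 4-7 | 11 7-12 | 14 12-17 | 10 17-24 | 16 24-34 |
Completion: 10=24  11=12  12=2  13=4  14=17  15=7  16=34
Turnaround (C−A): 10=24  11=12  12=2  13=4  14=17  15=7  16=34

4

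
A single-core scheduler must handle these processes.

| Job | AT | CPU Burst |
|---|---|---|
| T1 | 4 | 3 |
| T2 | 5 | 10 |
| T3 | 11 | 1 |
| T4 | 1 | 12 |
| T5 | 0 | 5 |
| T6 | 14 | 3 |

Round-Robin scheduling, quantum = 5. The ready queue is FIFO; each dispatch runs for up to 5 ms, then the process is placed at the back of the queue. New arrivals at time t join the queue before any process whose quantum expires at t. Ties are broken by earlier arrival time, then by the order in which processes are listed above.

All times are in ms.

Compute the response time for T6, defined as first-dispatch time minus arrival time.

10

Gantt: | T5 0-5 | T4 5-10 | T1 10-13 | T2 13-18 | T4 18-23 | T3 23-24 | T6 24-27 | T2 27-32 | T4 32-34 |
Completion: T1=13  T2=32  T3=24  T4=34  T5=5  T6=27
Response(T6) = first start − arrival = 24 − 14 = 10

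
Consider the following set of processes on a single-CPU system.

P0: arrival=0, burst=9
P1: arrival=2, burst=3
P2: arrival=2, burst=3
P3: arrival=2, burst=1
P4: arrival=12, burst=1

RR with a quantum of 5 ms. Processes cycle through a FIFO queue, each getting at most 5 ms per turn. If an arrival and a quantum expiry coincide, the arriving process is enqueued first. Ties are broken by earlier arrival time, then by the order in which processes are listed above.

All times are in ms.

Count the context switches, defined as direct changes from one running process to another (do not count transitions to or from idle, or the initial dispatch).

Schedule: | P0 0-5 | P1 5-8 | P2 8-11 | P3 11-12 | P0 12-16 | P4 16-17 |
Completion: P0=16  P1=8  P2=11  P3=12  P4=17
Turnaround (C−A): P0=16  P1=6  P2=9  P3=10  P4=5

5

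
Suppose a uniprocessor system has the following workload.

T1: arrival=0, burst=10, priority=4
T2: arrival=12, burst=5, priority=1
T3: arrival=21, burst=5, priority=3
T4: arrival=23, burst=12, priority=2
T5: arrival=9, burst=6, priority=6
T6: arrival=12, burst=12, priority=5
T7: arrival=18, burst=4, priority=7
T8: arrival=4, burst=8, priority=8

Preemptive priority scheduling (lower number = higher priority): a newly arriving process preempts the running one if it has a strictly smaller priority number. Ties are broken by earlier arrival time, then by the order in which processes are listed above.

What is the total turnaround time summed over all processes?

213

Timeline: | T1 0-10 | T5 10-12 | T2 12-17 | T6 17-21 | T3 21-23 | T4 23-35 | T3 35-38 | T6 38-46 | T5 46-50 | T7 50-54 | T8 54-62 |
Completion: T1=10  T2=17  T3=38  T4=35  T5=50  T6=46  T7=54  T8=62
Turnaround = completion − arrival: T1=10, T2=5, T3=17, T4=12, T5=41, T6=34, T7=36, T8=58
Total turnaround = 10 + 5 + 17 + 12 + 41 + 34 + 36 + 58 = 213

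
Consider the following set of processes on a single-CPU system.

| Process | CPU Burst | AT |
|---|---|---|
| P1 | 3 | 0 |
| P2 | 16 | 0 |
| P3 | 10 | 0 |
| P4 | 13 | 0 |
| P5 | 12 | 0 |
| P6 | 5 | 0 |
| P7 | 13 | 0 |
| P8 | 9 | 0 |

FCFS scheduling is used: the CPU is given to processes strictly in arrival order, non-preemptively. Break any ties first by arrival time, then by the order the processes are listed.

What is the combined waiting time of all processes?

Schedule: | P1 0-3 | P2 3-19 | P3 19-29 | P4 29-42 | P5 42-54 | P6 54-59 | P7 59-72 | P8 72-81 |
Completion: P1=3  P2=19  P3=29  P4=42  P5=54  P6=59  P7=72  P8=81
Turnaround (C−A): P1=3  P2=19  P3=29  P4=42  P5=54  P6=59  P7=72  P8=81
Waiting = turnaround − burst: P1=0, P2=3, P3=19, P4=29, P5=42, P6=54, P7=59, P8=72
Total waiting = 0 + 3 + 19 + 29 + 42 + 54 + 59 + 72 = 278

278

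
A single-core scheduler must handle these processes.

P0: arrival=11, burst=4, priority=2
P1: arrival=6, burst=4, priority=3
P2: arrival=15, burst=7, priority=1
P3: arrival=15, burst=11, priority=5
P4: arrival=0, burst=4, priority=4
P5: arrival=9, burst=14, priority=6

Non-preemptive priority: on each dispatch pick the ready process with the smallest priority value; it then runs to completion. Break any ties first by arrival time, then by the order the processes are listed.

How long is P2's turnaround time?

Schedule: | P4 0-4 | idle 4-6 | P1 6-10 | P5 10-24 | P2 24-31 | P0 31-35 | P3 35-46 |
Completion: P0=35  P1=10  P2=31  P3=46  P4=4  P5=24
Turnaround (C−A): P0=24  P1=4  P2=16  P3=31  P4=4  P5=15
Turnaround(P2) = completion − arrival = 31 − 15 = 16

16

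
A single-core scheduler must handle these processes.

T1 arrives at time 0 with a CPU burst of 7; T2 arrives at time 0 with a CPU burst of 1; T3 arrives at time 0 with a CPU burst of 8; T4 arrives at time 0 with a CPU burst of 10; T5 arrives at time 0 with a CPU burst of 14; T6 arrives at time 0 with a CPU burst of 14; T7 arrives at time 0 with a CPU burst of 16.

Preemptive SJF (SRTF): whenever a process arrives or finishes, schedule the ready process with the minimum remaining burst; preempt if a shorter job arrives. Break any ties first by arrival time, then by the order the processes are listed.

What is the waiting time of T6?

Timeline: | T2 0-1 | T1 1-8 | T3 8-16 | T4 16-26 | T5 26-40 | T6 40-54 | T7 54-70 |
Completion: T1=8  T2=1  T3=16  T4=26  T5=40  T6=54  T7=70
Turnaround (C−A): T1=8  T2=1  T3=16  T4=26  T5=40  T6=54  T7=70
Waiting(T6) = turnaround − burst = 54 − 14 = 40

40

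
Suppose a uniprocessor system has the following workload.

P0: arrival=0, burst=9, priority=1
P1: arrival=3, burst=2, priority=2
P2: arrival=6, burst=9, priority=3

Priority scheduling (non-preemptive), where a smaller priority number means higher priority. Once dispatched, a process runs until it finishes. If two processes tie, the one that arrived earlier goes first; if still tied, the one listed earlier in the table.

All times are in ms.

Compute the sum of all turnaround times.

Gantt: | P0 0-9 | P1 9-11 | P2 11-20 |
Completion: P0=9  P1=11  P2=20
Turnaround (C−A): P0=9  P1=8  P2=14
Turnaround = completion − arrival: P0=9, P1=8, P2=14
Total turnaround = 9 + 8 + 14 = 31

31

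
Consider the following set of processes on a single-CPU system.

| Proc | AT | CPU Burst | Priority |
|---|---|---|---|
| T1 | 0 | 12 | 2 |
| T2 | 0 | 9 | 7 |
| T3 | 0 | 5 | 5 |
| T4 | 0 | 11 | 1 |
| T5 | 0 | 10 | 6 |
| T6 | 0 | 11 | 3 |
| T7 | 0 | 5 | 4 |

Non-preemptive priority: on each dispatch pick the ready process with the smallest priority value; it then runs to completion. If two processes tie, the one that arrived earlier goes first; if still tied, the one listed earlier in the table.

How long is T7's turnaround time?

39

Gantt: | T4 0-11 | T1 11-23 | T6 23-34 | T7 34-39 | T3 39-44 | T5 44-54 | T2 54-63 |
Completion: T1=23  T2=63  T3=44  T4=11  T5=54  T6=34  T7=39
Turnaround(T7) = completion − arrival = 39 − 0 = 39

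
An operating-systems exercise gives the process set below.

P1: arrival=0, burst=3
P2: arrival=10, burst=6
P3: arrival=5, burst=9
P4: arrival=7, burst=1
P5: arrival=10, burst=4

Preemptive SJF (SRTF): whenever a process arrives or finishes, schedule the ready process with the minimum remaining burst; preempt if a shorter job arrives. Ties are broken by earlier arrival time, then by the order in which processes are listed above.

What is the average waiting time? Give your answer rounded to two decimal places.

2.80

Schedule: | P1 0-3 | idle 3-5 | P3 5-7 | P4 7-8 | P3 8-10 | P5 10-14 | P3 14-19 | P2 19-25 |
Completion: P1=3  P2=25  P3=19  P4=8  P5=14
Waiting times: P1=0, P2=9, P3=5, P4=0, P5=0
Average waiting = (0+9+5+0+0) / 5 = 14/5 = 2.80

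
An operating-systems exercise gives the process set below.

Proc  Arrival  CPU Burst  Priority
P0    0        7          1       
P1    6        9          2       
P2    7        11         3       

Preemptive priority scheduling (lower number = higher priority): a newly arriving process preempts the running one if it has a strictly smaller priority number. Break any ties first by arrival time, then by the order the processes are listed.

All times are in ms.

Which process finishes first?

P0

Gantt: | P0 0-7 | P1 7-16 | P2 16-27 |
Completion: P0=7  P1=16  P2=27
Turnaround (C−A): P0=7  P1=10  P2=20
Finish order: P0 → P1 → P2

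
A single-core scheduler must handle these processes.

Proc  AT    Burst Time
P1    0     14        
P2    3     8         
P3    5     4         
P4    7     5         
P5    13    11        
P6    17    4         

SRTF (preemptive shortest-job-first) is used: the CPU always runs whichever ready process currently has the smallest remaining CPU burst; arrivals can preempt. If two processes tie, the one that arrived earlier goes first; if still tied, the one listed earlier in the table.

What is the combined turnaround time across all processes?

103

Timeline: | P1 0-3 | P2 3-5 | P3 5-9 | P4 9-14 | P2 14-20 | P6 20-24 | P1 24-35 | P5 35-46 |
Completion: P1=35  P2=20  P3=9  P4=14  P5=46  P6=24
Turnaround (C−A): P1=35  P2=17  P3=4  P4=7  P5=33  P6=7
Turnaround = completion − arrival: P1=35, P2=17, P3=4, P4=7, P5=33, P6=7
Total turnaround = 35 + 17 + 4 + 7 + 33 + 7 = 103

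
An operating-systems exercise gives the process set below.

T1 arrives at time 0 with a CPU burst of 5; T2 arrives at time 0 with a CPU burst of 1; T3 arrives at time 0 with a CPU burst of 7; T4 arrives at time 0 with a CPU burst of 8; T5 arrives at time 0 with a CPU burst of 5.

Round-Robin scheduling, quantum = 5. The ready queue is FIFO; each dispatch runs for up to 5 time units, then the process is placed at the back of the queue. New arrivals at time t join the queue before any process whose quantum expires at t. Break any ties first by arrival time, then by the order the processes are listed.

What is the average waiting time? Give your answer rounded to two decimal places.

Schedule: | T1 0-5 | T2 5-6 | T3 6-11 | T4 11-16 | T5 16-21 | T3 21-23 | T4 23-26 |
Completion: T1=5  T2=6  T3=23  T4=26  T5=21
Turnaround (C−A): T1=5  T2=6  T3=23  T4=26  T5=21
Waiting times: T1=0, T2=5, T3=16, T4=18, T5=16
Average waiting = (0+5+16+18+16) / 5 = 55/5 = 11.00

11.00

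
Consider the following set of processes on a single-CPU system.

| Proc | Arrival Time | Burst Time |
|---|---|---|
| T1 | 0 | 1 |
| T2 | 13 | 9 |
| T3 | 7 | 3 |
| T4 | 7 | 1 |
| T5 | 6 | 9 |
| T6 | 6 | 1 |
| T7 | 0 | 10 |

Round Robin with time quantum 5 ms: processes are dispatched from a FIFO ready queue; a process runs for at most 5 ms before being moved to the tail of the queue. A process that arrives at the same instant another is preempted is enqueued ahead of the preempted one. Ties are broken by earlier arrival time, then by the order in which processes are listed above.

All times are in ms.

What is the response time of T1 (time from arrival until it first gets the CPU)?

0

Schedule: | T1 0-1 | T7 1-6 | T5 6-11 | T6 11-12 | T7 12-17 | T3 17-20 | T4 20-21 | T5 21-25 | T2 25-34 |
Completion: T1=1  T2=34  T3=20  T4=21  T5=25  T6=12  T7=17
Turnaround (C−A): T1=1  T2=21  T3=13  T4=14  T5=19  T6=6  T7=17
Response(T1) = first start − arrival = 0 − 0 = 0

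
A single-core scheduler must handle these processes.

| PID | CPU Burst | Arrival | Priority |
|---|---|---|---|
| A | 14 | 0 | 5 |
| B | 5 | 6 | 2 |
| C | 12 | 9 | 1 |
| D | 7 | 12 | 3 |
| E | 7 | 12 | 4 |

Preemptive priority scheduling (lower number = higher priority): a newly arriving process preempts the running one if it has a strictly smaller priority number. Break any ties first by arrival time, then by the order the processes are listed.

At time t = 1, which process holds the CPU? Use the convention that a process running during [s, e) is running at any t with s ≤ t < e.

Gantt: | A 0-6 | B 6-9 | C 9-21 | B 21-23 | D 23-30 | E 30-37 | A 37-45 |
Completion: A=45  B=23  C=21  D=30  E=37

A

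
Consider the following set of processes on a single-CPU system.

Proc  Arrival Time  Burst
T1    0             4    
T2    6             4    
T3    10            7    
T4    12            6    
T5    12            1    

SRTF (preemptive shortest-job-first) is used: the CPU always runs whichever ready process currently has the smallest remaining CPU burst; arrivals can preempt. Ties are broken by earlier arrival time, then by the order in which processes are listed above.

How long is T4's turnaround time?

12

Timeline: | T1 0-4 | idle 4-6 | T2 6-10 | T3 10-12 | T5 12-13 | T3 13-18 | T4 18-24 |
Completion: T1=4  T2=10  T3=18  T4=24  T5=13
Turnaround(T4) = completion − arrival = 24 − 12 = 12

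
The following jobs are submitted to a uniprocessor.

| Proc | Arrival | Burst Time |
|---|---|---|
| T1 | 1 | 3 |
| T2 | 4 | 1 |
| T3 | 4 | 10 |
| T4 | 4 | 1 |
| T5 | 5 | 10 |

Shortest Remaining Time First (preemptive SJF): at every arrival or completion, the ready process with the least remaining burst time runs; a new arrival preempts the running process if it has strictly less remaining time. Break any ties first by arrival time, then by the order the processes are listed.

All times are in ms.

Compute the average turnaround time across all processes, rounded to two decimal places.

7.80

Schedule: | idle 0-1 | T1 1-4 | T2 4-5 | T4 5-6 | T3 6-16 | T5 16-26 |
Completion: T1=4  T2=5  T3=16  T4=6  T5=26
Turnaround (C−A): T1=3  T2=1  T3=12  T4=2  T5=21
Turnaround times: T1=3, T2=1, T3=12, T4=2, T5=21
Average turnaround = (3+1+12+2+21) / 5 = 39/5 = 7.80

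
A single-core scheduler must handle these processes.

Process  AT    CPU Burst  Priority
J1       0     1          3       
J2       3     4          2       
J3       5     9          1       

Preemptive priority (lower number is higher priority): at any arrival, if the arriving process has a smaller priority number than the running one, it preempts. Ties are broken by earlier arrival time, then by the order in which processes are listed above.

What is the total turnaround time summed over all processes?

Schedule: | J1 0-1 | idle 1-3 | J2 3-5 | J3 5-14 | J2 14-16 |
Completion: J1=1  J2=16  J3=14
Turnaround (C−A): J1=1  J2=13  J3=9
Turnaround = completion − arrival: J1=1, J2=13, J3=9
Total turnaround = 1 + 13 + 9 = 23

23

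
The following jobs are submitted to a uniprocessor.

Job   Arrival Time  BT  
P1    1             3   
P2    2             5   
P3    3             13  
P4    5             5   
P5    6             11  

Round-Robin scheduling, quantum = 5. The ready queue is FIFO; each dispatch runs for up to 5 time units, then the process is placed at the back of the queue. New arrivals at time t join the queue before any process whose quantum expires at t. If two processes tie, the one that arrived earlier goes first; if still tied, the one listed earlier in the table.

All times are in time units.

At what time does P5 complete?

38

Gantt: | idle 0-1 | P1 1-4 | P2 4-9 | P3 9-14 | P4 14-19 | P5 19-24 | P3 24-29 | P5 29-34 | P3 34-37 | P5 37-38 |
Completion: P1=4  P2=9  P3=37  P4=19  P5=38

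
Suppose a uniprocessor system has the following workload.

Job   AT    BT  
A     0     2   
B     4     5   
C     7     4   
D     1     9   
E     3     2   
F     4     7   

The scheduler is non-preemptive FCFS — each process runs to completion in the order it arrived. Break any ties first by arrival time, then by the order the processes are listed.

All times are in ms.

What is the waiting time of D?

1

Timeline: | A 0-2 | D 2-11 | E 11-13 | B 13-18 | F 18-25 | C 25-29 |
Completion: A=2  B=18  C=29  D=11  E=13  F=25
Turnaround (C−A): A=2  B=14  C=22  D=10  E=10  F=21
Waiting(D) = turnaround − burst = 10 − 9 = 1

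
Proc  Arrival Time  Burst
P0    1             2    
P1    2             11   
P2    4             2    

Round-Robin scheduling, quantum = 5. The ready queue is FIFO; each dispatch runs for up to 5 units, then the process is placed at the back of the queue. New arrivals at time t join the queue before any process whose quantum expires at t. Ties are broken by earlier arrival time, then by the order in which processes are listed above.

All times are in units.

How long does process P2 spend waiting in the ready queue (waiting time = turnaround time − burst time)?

4

Gantt: | idle 0-1 | P0 1-3 | P1 3-8 | P2 8-10 | P1 10-16 |
Completion: P0=3  P1=16  P2=10
Turnaround (C−A): P0=2  P1=14  P2=6
Waiting(P2) = turnaround − burst = 6 − 2 = 4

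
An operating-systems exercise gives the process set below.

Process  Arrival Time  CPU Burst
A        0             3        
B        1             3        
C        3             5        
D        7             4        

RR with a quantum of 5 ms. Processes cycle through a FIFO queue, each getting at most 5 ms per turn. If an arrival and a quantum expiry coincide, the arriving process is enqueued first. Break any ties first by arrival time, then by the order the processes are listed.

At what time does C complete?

11

Schedule: | A 0-3 | B 3-6 | C 6-11 | D 11-15 |
Completion: A=3  B=6  C=11  D=15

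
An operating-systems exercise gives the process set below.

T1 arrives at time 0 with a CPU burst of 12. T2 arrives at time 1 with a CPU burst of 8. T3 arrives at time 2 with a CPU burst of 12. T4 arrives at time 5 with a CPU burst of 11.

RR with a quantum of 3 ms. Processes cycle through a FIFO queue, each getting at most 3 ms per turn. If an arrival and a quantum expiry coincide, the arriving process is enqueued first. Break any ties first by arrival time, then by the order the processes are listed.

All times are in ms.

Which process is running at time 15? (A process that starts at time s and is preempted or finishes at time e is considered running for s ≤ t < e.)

T2

Timeline: | T1 0-3 | T2 3-6 | T3 6-9 | T1 9-12 | T4 12-15 | T2 15-18 | T3 18-21 | T1 21-24 | T4 24-27 | T2 27-29 | T3 29-32 | T1 32-35 | T4 35-38 | T3 38-41 | T4 41-43 |
Completion: T1=35  T2=29  T3=41  T4=43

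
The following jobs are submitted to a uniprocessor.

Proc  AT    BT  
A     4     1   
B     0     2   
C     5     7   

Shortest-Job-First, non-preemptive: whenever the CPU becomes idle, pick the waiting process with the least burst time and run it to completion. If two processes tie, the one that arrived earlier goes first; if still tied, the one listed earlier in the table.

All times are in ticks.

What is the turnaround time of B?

2

Gantt: | B 0-2 | idle 2-4 | A 4-5 | C 5-12 |
Completion: A=5  B=2  C=12
Turnaround(B) = completion − arrival = 2 − 0 = 2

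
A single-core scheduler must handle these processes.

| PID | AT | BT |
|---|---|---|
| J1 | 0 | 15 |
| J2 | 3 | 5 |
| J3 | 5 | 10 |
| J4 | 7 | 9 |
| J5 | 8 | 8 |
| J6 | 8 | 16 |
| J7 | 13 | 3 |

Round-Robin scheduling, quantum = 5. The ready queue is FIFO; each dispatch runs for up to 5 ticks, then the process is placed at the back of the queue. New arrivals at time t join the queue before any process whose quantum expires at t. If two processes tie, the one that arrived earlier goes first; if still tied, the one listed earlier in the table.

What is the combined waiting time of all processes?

202

Schedule: | J1 0-5 | J2 5-10 | J3 10-15 | J1 15-20 | J4 20-25 | J5 25-30 | J6 30-35 | J7 35-38 | J3 38-43 | J1 43-48 | J4 48-52 | J5 52-55 | J6 55-66 |
Completion: J1=48  J2=10  J3=43  J4=52  J5=55  J6=66  J7=38
Turnaround (C−A): J1=48  J2=7  J3=38  J4=45  J5=47  J6=58  J7=25
Waiting = turnaround − burst: J1=33, J2=2, J3=28, J4=36, J5=39, J6=42, J7=22
Total waiting = 33 + 2 + 28 + 36 + 39 + 42 + 22 = 202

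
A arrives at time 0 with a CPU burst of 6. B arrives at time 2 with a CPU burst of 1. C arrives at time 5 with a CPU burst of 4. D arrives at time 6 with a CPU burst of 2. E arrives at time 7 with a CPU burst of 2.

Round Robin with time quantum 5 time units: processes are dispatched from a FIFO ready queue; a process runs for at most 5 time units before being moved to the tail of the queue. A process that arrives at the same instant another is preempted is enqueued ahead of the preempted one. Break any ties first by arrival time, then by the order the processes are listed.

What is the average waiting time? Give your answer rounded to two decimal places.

Timeline: | A 0-5 | B 5-6 | C 6-10 | A 10-11 | D 11-13 | E 13-15 |
Completion: A=11  B=6  C=10  D=13  E=15
Turnaround (C−A): A=11  B=4  C=5  D=7  E=8
Waiting times: A=5, B=3, C=1, D=5, E=6
Average waiting = (5+3+1+5+6) / 5 = 20/5 = 4.00

4.00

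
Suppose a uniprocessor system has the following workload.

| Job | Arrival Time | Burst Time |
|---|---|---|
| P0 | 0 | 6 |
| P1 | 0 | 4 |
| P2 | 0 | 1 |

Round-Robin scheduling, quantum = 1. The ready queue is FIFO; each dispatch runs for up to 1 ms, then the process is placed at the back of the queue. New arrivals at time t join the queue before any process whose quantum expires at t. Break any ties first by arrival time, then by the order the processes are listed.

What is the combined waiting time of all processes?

12

Gantt: | P0 0-1 | P1 1-2 | P2 2-3 | P0 3-4 | P1 4-5 | P0 5-6 | P1 6-7 | P0 7-8 | P1 8-9 | P0 9-11 |
Completion: P0=11  P1=9  P2=3
Turnaround (C−A): P0=11  P1=9  P2=3
Waiting = turnaround − burst: P0=5, P1=5, P2=2
Total waiting = 5 + 5 + 2 = 12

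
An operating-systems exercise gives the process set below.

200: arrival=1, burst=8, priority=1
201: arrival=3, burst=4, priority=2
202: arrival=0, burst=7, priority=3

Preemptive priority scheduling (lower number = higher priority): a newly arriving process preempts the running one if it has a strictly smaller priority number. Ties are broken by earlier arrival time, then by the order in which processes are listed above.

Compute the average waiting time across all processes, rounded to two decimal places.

Schedule: | 202 0-1 | 200 1-9 | 201 9-13 | 202 13-19 |
Completion: 200=9  201=13  202=19
Turnaround (C−A): 200=8  201=10  202=19
Waiting times: 200=0, 201=6, 202=12
Average waiting = (0+6+12) / 3 = 18/3 = 6.00

6.00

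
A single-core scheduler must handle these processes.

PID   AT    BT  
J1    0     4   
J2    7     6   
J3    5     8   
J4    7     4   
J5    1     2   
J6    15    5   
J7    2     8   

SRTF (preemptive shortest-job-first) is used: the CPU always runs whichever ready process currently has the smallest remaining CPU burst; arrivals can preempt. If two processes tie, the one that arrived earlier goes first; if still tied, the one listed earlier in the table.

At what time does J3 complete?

37

Timeline: | J1 0-1 | J5 1-3 | J1 3-6 | J7 6-7 | J4 7-11 | J2 11-17 | J6 17-22 | J7 22-29 | J3 29-37 |
Completion: J1=6  J2=17  J3=37  J4=11  J5=3  J6=22  J7=29
Turnaround (C−A): J1=6  J2=10  J3=32  J4=4  J5=2  J6=7  J7=27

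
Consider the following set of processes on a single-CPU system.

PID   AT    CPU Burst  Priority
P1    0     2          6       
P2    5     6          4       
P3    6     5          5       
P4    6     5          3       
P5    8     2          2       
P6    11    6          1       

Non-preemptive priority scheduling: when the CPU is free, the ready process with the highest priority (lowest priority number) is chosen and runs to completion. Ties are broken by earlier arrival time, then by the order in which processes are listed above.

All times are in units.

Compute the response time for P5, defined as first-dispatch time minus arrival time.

Gantt: | P1 0-2 | idle 2-5 | P2 5-11 | P6 11-17 | P5 17-19 | P4 19-24 | P3 24-29 |
Completion: P1=2  P2=11  P3=29  P4=24  P5=19  P6=17
Turnaround (C−A): P1=2  P2=6  P3=23  P4=18  P5=11  P6=6
Response(P5) = first start − arrival = 17 − 8 = 9

9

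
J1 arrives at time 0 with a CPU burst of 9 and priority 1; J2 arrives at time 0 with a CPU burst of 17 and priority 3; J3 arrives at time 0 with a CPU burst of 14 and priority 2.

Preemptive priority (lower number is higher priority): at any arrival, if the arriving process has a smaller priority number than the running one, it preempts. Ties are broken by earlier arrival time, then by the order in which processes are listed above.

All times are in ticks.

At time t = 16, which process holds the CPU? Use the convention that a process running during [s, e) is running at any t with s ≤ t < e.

J3

Gantt: | J1 0-9 | J3 9-23 | J2 23-40 |
Completion: J1=9  J2=40  J3=23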